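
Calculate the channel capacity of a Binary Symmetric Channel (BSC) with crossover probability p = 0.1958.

For BSC with error probability p:
C = 1 - H(p) where H(p) is binary entropy
H(0.1958) = -0.1958 × log₂(0.1958) - 0.8042 × log₂(0.8042)
H(p) = 0.7134
C = 1 - 0.7134 = 0.2866 bits/use


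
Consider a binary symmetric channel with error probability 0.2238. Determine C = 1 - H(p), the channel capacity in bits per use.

For BSC with error probability p:
C = 1 - H(p) where H(p) is binary entropy
H(0.2238) = -0.2238 × log₂(0.2238) - 0.7762 × log₂(0.7762)
H(p) = 0.7670
C = 1 - 0.7670 = 0.2330 bits/use


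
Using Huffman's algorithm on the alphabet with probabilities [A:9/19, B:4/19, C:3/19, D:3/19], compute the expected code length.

Huffman tree construction:
Combine smallest probabilities repeatedly
Resulting codes:
  A: 0 (length 1)
  B: 10 (length 2)
  C: 110 (length 3)
  D: 111 (length 3)
Average length = Σ p(s) × length(s) = 1.8421 bits


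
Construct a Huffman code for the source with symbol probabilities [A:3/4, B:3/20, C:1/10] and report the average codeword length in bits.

Huffman tree construction:
Combine smallest probabilities repeatedly
Resulting codes:
  A: 1 (length 1)
  B: 01 (length 2)
  C: 00 (length 2)
Average length = Σ p(s) × length(s) = 1.2500 bits


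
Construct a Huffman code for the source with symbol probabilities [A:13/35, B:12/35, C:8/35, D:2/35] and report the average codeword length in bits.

Huffman tree construction:
Combine smallest probabilities repeatedly
Resulting codes:
  A: 0 (length 1)
  B: 11 (length 2)
  C: 101 (length 3)
  D: 100 (length 3)
Average length = Σ p(s) × length(s) = 1.9143 bits


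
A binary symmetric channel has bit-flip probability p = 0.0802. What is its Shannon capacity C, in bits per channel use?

For BSC with error probability p:
C = 1 - H(p) where H(p) is binary entropy
H(0.0802) = -0.0802 × log₂(0.0802) - 0.9198 × log₂(0.9198)
H(p) = 0.4029
C = 1 - 0.4029 = 0.5971 bits/use


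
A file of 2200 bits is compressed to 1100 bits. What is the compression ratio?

Compression ratio = Original / Compressed
= 2200 / 1100 = 2.00:1


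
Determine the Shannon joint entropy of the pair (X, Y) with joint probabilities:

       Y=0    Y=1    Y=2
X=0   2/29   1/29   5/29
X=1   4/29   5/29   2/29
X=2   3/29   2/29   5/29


H(X,Y) = -Σ p(x,y) log₂ p(x,y)
  p(0,0)=2/29: -0.0690 × log₂(0.0690) = 0.2661
  p(0,1)=1/29: -0.0345 × log₂(0.0345) = 0.1675
  p(0,2)=5/29: -0.1724 × log₂(0.1724) = 0.4373
  p(1,0)=4/29: -0.1379 × log₂(0.1379) = 0.3942
  p(1,1)=5/29: -0.1724 × log₂(0.1724) = 0.4373
  p(1,2)=2/29: -0.0690 × log₂(0.0690) = 0.2661
  p(2,0)=3/29: -0.1034 × log₂(0.1034) = 0.3386
  p(2,1)=2/29: -0.0690 × log₂(0.0690) = 0.2661
  p(2,2)=5/29: -0.1724 × log₂(0.1724) = 0.4373
H(X,Y) = 3.0103 bits


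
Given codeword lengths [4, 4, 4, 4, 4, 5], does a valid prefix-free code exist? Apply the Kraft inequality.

Kraft inequality: Σ 2^(-l_i) ≤ 1 for prefix-free code
Calculating: 2^(-4) + 2^(-4) + 2^(-4) + 2^(-4) + 2^(-4) + 2^(-5)
= 0.0625 + 0.0625 + 0.0625 + 0.0625 + 0.0625 + 0.03125
= 0.3438
Since 0.3438 ≤ 1, prefix-free code exists


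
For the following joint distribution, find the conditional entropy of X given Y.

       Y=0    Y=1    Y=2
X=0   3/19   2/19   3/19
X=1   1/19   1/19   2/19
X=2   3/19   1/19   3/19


H(X|Y) = Σ_y p(y) H(X|Y=y)
  p(Y=0) = 7/19, H(X|Y=0) = 1.4488
  p(Y=1) = 4/19, H(X|Y=1) = 1.5000
  p(Y=2) = 8/19, H(X|Y=2) = 1.5613
H(X|Y) = 0.3684×1.4488 + 0.2105×1.5000 + 0.4211×1.5613 = 1.5069 bits


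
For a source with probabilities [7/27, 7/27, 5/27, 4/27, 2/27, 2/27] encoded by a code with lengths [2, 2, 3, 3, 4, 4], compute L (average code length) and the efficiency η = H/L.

Average length L = Σ p_i × l_i = 2.6296 bits
Entropy H = 2.4248 bits
Efficiency η = H/L × 100% = 92.21%


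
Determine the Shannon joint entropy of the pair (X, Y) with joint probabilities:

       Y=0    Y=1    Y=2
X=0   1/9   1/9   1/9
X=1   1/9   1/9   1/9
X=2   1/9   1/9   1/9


H(X,Y) = -Σ p(x,y) log₂ p(x,y)
  p(0,0)=1/9: -0.1111 × log₂(0.1111) = 0.3522
  p(0,1)=1/9: -0.1111 × log₂(0.1111) = 0.3522
  p(0,2)=1/9: -0.1111 × log₂(0.1111) = 0.3522
  p(1,0)=1/9: -0.1111 × log₂(0.1111) = 0.3522
  p(1,1)=1/9: -0.1111 × log₂(0.1111) = 0.3522
  p(1,2)=1/9: -0.1111 × log₂(0.1111) = 0.3522
  p(2,0)=1/9: -0.1111 × log₂(0.1111) = 0.3522
  p(2,1)=1/9: -0.1111 × log₂(0.1111) = 0.3522
  p(2,2)=1/9: -0.1111 × log₂(0.1111) = 0.3522
H(X,Y) = 3.1699 bits


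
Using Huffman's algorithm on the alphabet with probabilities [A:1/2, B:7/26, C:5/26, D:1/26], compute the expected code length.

Huffman tree construction:
Combine smallest probabilities repeatedly
Resulting codes:
  A: 0 (length 1)
  B: 11 (length 2)
  C: 101 (length 3)
  D: 100 (length 3)
Average length = Σ p(s) × length(s) = 1.7308 bits


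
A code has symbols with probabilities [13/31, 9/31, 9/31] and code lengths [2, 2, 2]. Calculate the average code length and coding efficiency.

Average length L = Σ p_i × l_i = 2.0000 bits
Entropy H = 1.5618 bits
Efficiency η = H/L × 100% = 78.09%


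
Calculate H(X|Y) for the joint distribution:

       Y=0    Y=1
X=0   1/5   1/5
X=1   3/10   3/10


H(X|Y) = Σ_y p(y) H(X|Y=y)
  p(Y=0) = 1/2, H(X|Y=0) = 0.9710
  p(Y=1) = 1/2, H(X|Y=1) = 0.9710
H(X|Y) = 0.5000×0.9710 + 0.5000×0.9710 = 0.9710 bits


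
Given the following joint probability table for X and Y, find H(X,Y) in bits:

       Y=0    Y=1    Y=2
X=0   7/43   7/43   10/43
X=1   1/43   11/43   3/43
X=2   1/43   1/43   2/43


H(X,Y) = -Σ p(x,y) log₂ p(x,y)
  p(0,0)=7/43: -0.1628 × log₂(0.1628) = 0.4263
  p(0,1)=7/43: -0.1628 × log₂(0.1628) = 0.4263
  p(0,2)=10/43: -0.2326 × log₂(0.2326) = 0.4894
  p(1,0)=1/43: -0.0233 × log₂(0.0233) = 0.1262
  p(1,1)=11/43: -0.2558 × log₂(0.2558) = 0.5031
  p(1,2)=3/43: -0.0698 × log₂(0.0698) = 0.2680
  p(2,0)=1/43: -0.0233 × log₂(0.0233) = 0.1262
  p(2,1)=1/43: -0.0233 × log₂(0.0233) = 0.1262
  p(2,2)=2/43: -0.0465 × log₂(0.0465) = 0.2059
H(X,Y) = 2.6976 bits


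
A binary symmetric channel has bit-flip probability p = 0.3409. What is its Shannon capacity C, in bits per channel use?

For BSC with error probability p:
C = 1 - H(p) where H(p) is binary entropy
H(0.3409) = -0.3409 × log₂(0.3409) - 0.6591 × log₂(0.6591)
H(p) = 0.9257
C = 1 - 0.9257 = 0.0743 bits/use


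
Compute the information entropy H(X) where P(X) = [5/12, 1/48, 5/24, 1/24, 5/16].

H(X) = -Σ p(x) log₂ p(x)
  -5/12 × log₂(5/12) = 0.5263
  -1/48 × log₂(1/48) = 0.1164
  -5/24 × log₂(5/24) = 0.4715
  -1/24 × log₂(1/24) = 0.1910
  -5/16 × log₂(5/16) = 0.5244
H(X) = 1.8295 bits


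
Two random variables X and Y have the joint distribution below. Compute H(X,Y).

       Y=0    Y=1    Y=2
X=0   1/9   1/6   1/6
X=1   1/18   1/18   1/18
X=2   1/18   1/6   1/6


H(X,Y) = -Σ p(x,y) log₂ p(x,y)
  p(0,0)=1/9: -0.1111 × log₂(0.1111) = 0.3522
  p(0,1)=1/6: -0.1667 × log₂(0.1667) = 0.4308
  p(0,2)=1/6: -0.1667 × log₂(0.1667) = 0.4308
  p(1,0)=1/18: -0.0556 × log₂(0.0556) = 0.2317
  p(1,1)=1/18: -0.0556 × log₂(0.0556) = 0.2317
  p(1,2)=1/18: -0.0556 × log₂(0.0556) = 0.2317
  p(2,0)=1/18: -0.0556 × log₂(0.0556) = 0.2317
  p(2,1)=1/6: -0.1667 × log₂(0.1667) = 0.4308
  p(2,2)=1/6: -0.1667 × log₂(0.1667) = 0.4308
H(X,Y) = 3.0022 bits


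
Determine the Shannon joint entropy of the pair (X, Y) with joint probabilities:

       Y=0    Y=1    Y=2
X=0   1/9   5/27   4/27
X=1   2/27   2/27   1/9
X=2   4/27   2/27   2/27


H(X,Y) = -Σ p(x,y) log₂ p(x,y)
  p(0,0)=1/9: -0.1111 × log₂(0.1111) = 0.3522
  p(0,1)=5/27: -0.1852 × log₂(0.1852) = 0.4505
  p(0,2)=4/27: -0.1481 × log₂(0.1481) = 0.4081
  p(1,0)=2/27: -0.0741 × log₂(0.0741) = 0.2781
  p(1,1)=2/27: -0.0741 × log₂(0.0741) = 0.2781
  p(1,2)=1/9: -0.1111 × log₂(0.1111) = 0.3522
  p(2,0)=4/27: -0.1481 × log₂(0.1481) = 0.4081
  p(2,1)=2/27: -0.0741 × log₂(0.0741) = 0.2781
  p(2,2)=2/27: -0.0741 × log₂(0.0741) = 0.2781
H(X,Y) = 3.0838 bits


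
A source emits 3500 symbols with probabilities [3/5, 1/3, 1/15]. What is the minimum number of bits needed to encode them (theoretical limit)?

Entropy H = 1.2310 bits/symbol
Minimum bits = H × n = 1.2310 × 3500
= 4308.36 bits


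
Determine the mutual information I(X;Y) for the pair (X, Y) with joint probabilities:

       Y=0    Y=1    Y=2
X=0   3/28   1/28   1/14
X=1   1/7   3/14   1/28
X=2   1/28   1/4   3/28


H(X) = 1.5353, H(Y) = 1.4926, H(X,Y) = 2.8548
I(X;Y) = H(X) + H(Y) - H(X,Y) = 0.1731 bits


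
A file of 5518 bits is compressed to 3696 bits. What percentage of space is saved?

Space savings = (1 - Compressed/Original) × 100%
= (1 - 3696/5518) × 100%
= 33.02%


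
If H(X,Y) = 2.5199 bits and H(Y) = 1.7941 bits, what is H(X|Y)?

Chain rule: H(X,Y) = H(X|Y) + H(Y)
H(X|Y) = H(X,Y) - H(Y) = 2.5199 - 1.7941 = 0.7258 bits


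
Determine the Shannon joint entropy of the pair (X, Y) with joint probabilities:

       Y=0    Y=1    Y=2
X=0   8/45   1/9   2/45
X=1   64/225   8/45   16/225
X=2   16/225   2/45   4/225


H(X,Y) = -Σ p(x,y) log₂ p(x,y)
  p(0,0)=8/45: -0.1778 × log₂(0.1778) = 0.4430
  p(0,1)=1/9: -0.1111 × log₂(0.1111) = 0.3522
  p(0,2)=2/45: -0.0444 × log₂(0.0444) = 0.1996
  p(1,0)=64/225: -0.2844 × log₂(0.2844) = 0.5159
  p(1,1)=8/45: -0.1778 × log₂(0.1778) = 0.4430
  p(1,2)=16/225: -0.0711 × log₂(0.0711) = 0.2712
  p(2,0)=16/225: -0.0711 × log₂(0.0711) = 0.2712
  p(2,1)=2/45: -0.0444 × log₂(0.0444) = 0.1996
  p(2,2)=4/225: -0.0178 × log₂(0.0178) = 0.1034
H(X,Y) = 2.7992 bits


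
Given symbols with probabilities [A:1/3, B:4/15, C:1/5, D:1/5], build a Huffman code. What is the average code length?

Huffman tree construction:
Combine smallest probabilities repeatedly
Resulting codes:
  A: 11 (length 2)
  B: 10 (length 2)
  C: 00 (length 2)
  D: 01 (length 2)
Average length = Σ p(s) × length(s) = 2.0000 bits


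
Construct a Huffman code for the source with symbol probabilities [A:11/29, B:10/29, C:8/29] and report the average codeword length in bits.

Huffman tree construction:
Combine smallest probabilities repeatedly
Resulting codes:
  A: 0 (length 1)
  B: 11 (length 2)
  C: 10 (length 2)
Average length = Σ p(s) × length(s) = 1.6207 bits


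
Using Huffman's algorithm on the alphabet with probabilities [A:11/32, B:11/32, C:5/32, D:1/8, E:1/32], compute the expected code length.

Huffman tree construction:
Combine smallest probabilities repeatedly
Resulting codes:
  A: 11 (length 2)
  B: 0 (length 1)
  C: 100 (length 3)
  D: 1011 (length 4)
  E: 1010 (length 4)
Average length = Σ p(s) × length(s) = 2.1250 bits


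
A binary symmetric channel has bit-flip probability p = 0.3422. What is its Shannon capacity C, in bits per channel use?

For BSC with error probability p:
C = 1 - H(p) where H(p) is binary entropy
H(0.3422) = -0.3422 × log₂(0.3422) - 0.6578 × log₂(0.6578)
H(p) = 0.9269
C = 1 - 0.9269 = 0.0731 bits/use


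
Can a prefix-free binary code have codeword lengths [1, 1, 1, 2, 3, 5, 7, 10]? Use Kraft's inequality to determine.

Kraft inequality: Σ 2^(-l_i) ≤ 1 for prefix-free code
Calculating: 2^(-1) + 2^(-1) + 2^(-1) + 2^(-2) + 2^(-3) + 2^(-5) + 2^(-7) + 2^(-10)
= 0.5 + 0.5 + 0.5 + 0.25 + 0.125 + 0.03125 + 0.0078125 + 0.0009765625
= 1.9150
Since 1.9150 > 1, prefix-free code does not exist


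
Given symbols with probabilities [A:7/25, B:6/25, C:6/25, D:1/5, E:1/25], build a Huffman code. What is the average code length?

Huffman tree construction:
Combine smallest probabilities repeatedly
Resulting codes:
  A: 11 (length 2)
  B: 00 (length 2)
  C: 01 (length 2)
  D: 101 (length 3)
  E: 100 (length 3)
Average length = Σ p(s) × length(s) = 2.2400 bits


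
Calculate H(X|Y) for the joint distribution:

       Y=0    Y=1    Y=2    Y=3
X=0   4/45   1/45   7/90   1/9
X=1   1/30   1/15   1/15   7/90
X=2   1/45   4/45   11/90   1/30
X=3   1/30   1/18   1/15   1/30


H(X|Y) = Σ_y p(y) H(X|Y=y)
  p(Y=0) = 8/45, H(X|Y=0) = 1.7806
  p(Y=1) = 7/30, H(X|Y=1) = 1.8628
  p(Y=2) = 1/3, H(X|Y=2) = 1.9494
  p(Y=3) = 23/90, H(X|Y=3) = 1.8114
H(X|Y) = 0.1778×1.7806 + 0.2333×1.8628 + 0.3333×1.9494 + 0.2556×1.8114 = 1.8639 bits


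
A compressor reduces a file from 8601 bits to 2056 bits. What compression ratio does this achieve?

Compression ratio = Original / Compressed
= 8601 / 2056 = 4.18:1


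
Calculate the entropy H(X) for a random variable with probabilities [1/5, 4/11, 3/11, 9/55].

H(X) = -Σ p(x) log₂ p(x)
  -1/5 × log₂(1/5) = 0.4644
  -4/11 × log₂(4/11) = 0.5307
  -3/11 × log₂(3/11) = 0.5112
  -9/55 × log₂(9/55) = 0.4273
H(X) = 1.9336 bits


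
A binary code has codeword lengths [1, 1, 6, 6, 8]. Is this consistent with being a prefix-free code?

Kraft inequality: Σ 2^(-l_i) ≤ 1 for prefix-free code
Calculating: 2^(-1) + 2^(-1) + 2^(-6) + 2^(-6) + 2^(-8)
= 0.5 + 0.5 + 0.015625 + 0.015625 + 0.00390625
= 1.0352
Since 1.0352 > 1, prefix-free code does not exist


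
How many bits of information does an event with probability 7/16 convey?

Information content I(x) = -log₂(p(x))
I = -log₂(7/16) = -log₂(0.4375)
I = 1.1926 bits


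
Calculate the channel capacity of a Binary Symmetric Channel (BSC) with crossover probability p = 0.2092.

For BSC with error probability p:
C = 1 - H(p) where H(p) is binary entropy
H(0.2092) = -0.2092 × log₂(0.2092) - 0.7908 × log₂(0.7908)
H(p) = 0.7400
C = 1 - 0.7400 = 0.2600 bits/use


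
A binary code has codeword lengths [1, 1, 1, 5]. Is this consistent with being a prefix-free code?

Kraft inequality: Σ 2^(-l_i) ≤ 1 for prefix-free code
Calculating: 2^(-1) + 2^(-1) + 2^(-1) + 2^(-5)
= 0.5 + 0.5 + 0.5 + 0.03125
= 1.5312
Since 1.5312 > 1, prefix-free code does not exist


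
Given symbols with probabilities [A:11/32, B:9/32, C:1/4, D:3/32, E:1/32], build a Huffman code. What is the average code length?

Huffman tree construction:
Combine smallest probabilities repeatedly
Resulting codes:
  A: 11 (length 2)
  B: 10 (length 2)
  C: 01 (length 2)
  D: 001 (length 3)
  E: 000 (length 3)
Average length = Σ p(s) × length(s) = 2.1250 bits


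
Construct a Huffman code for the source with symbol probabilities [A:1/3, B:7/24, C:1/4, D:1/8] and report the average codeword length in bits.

Huffman tree construction:
Combine smallest probabilities repeatedly
Resulting codes:
  A: 11 (length 2)
  B: 10 (length 2)
  C: 01 (length 2)
  D: 00 (length 2)
Average length = Σ p(s) × length(s) = 2.0000 bits


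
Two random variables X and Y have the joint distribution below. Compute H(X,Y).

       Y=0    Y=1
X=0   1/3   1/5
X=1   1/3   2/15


H(X,Y) = -Σ p(x,y) log₂ p(x,y)
  p(0,0)=1/3: -0.3333 × log₂(0.3333) = 0.5283
  p(0,1)=1/5: -0.2000 × log₂(0.2000) = 0.4644
  p(1,0)=1/3: -0.3333 × log₂(0.3333) = 0.5283
  p(1,1)=2/15: -0.1333 × log₂(0.1333) = 0.3876
H(X,Y) = 1.9086 bits


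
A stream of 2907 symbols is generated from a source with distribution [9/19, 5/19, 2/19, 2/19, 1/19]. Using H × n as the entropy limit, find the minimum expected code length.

Entropy H = 1.9248 bits/symbol
Minimum bits = H × n = 1.9248 × 2907
= 5595.46 bits


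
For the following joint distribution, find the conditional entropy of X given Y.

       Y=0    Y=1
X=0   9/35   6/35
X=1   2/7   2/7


H(X|Y) = Σ_y p(y) H(X|Y=y)
  p(Y=0) = 19/35, H(X|Y=0) = 0.9980
  p(Y=1) = 16/35, H(X|Y=1) = 0.9544
H(X|Y) = 0.5429×0.9980 + 0.4571×0.9544 = 0.9781 bits


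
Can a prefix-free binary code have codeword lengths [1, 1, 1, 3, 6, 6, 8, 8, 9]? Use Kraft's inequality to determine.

Kraft inequality: Σ 2^(-l_i) ≤ 1 for prefix-free code
Calculating: 2^(-1) + 2^(-1) + 2^(-1) + 2^(-3) + 2^(-6) + 2^(-6) + 2^(-8) + 2^(-8) + 2^(-9)
= 0.5 + 0.5 + 0.5 + 0.125 + 0.015625 + 0.015625 + 0.00390625 + 0.00390625 + 0.001953125
= 1.6660
Since 1.6660 > 1, prefix-free code does not exist


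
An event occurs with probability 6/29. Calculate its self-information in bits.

Information content I(x) = -log₂(p(x))
I = -log₂(6/29) = -log₂(0.2069)
I = 2.2730 bits


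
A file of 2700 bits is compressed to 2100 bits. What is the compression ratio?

Compression ratio = Original / Compressed
= 2700 / 2100 = 1.29:1


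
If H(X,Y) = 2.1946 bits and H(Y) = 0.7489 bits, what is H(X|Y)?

Chain rule: H(X,Y) = H(X|Y) + H(Y)
H(X|Y) = H(X,Y) - H(Y) = 2.1946 - 0.7489 = 1.4457 bits


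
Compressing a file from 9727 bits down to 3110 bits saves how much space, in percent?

Space savings = (1 - Compressed/Original) × 100%
= (1 - 3110/9727) × 100%
= 68.03%


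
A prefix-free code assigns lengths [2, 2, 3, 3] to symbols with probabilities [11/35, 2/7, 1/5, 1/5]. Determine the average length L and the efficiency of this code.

Average length L = Σ p_i × l_i = 2.4000 bits
Entropy H = 1.9700 bits
Efficiency η = H/L × 100% = 82.08%


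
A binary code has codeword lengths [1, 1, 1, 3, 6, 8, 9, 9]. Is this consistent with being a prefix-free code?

Kraft inequality: Σ 2^(-l_i) ≤ 1 for prefix-free code
Calculating: 2^(-1) + 2^(-1) + 2^(-1) + 2^(-3) + 2^(-6) + 2^(-8) + 2^(-9) + 2^(-9)
= 0.5 + 0.5 + 0.5 + 0.125 + 0.015625 + 0.00390625 + 0.001953125 + 0.001953125
= 1.6484
Since 1.6484 > 1, prefix-free code does not exist


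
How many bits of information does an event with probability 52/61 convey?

Information content I(x) = -log₂(p(x))
I = -log₂(52/61) = -log₂(0.8525)
I = 0.2303 bits


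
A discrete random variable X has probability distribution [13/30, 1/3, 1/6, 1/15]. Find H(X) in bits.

H(X) = -Σ p(x) log₂ p(x)
  -13/30 × log₂(13/30) = 0.5228
  -1/3 × log₂(1/3) = 0.5283
  -1/6 × log₂(1/6) = 0.4308
  -1/15 × log₂(1/15) = 0.2605
H(X) = 1.7424 bits


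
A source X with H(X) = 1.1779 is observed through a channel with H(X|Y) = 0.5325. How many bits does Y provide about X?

I(X;Y) = H(X) - H(X|Y)
I(X;Y) = 1.1779 - 0.5325 = 0.6454 bits


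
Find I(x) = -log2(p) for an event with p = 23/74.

Information content I(x) = -log₂(p(x))
I = -log₂(23/74) = -log₂(0.3108)
I = 1.6859 bits


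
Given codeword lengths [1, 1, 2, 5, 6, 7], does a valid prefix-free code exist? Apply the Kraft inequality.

Kraft inequality: Σ 2^(-l_i) ≤ 1 for prefix-free code
Calculating: 2^(-1) + 2^(-1) + 2^(-2) + 2^(-5) + 2^(-6) + 2^(-7)
= 0.5 + 0.5 + 0.25 + 0.03125 + 0.015625 + 0.0078125
= 1.3047
Since 1.3047 > 1, prefix-free code does not exist


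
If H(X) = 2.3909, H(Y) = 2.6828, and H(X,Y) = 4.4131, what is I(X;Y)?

I(X;Y) = H(X) + H(Y) - H(X,Y)
I(X;Y) = 2.3909 + 2.6828 - 4.4131 = 0.6606 bits


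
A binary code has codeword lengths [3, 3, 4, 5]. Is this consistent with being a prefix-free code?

Kraft inequality: Σ 2^(-l_i) ≤ 1 for prefix-free code
Calculating: 2^(-3) + 2^(-3) + 2^(-4) + 2^(-5)
= 0.125 + 0.125 + 0.0625 + 0.03125
= 0.3438
Since 0.3438 ≤ 1, prefix-free code exists


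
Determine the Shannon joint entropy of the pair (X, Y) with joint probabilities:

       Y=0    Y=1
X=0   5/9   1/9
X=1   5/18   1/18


H(X,Y) = -Σ p(x,y) log₂ p(x,y)
  p(0,0)=5/9: -0.5556 × log₂(0.5556) = 0.4711
  p(0,1)=1/9: -0.1111 × log₂(0.1111) = 0.3522
  p(1,0)=5/18: -0.2778 × log₂(0.2778) = 0.5133
  p(1,1)=1/18: -0.0556 × log₂(0.0556) = 0.2317
H(X,Y) = 1.5683 bits


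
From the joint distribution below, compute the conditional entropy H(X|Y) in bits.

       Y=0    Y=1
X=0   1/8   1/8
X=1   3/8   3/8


H(X|Y) = Σ_y p(y) H(X|Y=y)
  p(Y=0) = 1/2, H(X|Y=0) = 0.8113
  p(Y=1) = 1/2, H(X|Y=1) = 0.8113
H(X|Y) = 0.5000×0.8113 + 0.5000×0.8113 = 0.8113 bits


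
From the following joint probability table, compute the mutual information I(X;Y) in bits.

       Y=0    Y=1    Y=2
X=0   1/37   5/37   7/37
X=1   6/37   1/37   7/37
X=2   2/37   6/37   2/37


H(X) = 1.5709, H(Y) = 1.5460, H(X,Y) = 2.8870
I(X;Y) = H(X) + H(Y) - H(X,Y) = 0.2299 bits


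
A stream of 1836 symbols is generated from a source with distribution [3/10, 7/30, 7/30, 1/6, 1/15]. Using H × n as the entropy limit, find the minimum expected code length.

Entropy H = 2.1922 bits/symbol
Minimum bits = H × n = 2.1922 × 1836
= 4024.80 bits


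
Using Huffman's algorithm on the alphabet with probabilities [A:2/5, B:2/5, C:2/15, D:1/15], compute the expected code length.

Huffman tree construction:
Combine smallest probabilities repeatedly
Resulting codes:
  A: 11 (length 2)
  B: 0 (length 1)
  C: 101 (length 3)
  D: 100 (length 3)
Average length = Σ p(s) × length(s) = 1.8000 bits


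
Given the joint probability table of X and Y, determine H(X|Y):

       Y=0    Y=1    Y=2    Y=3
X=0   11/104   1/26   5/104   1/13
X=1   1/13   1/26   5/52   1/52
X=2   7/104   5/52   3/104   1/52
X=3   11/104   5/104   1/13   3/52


H(X|Y) = Σ_y p(y) H(X|Y=y)
  p(Y=0) = 37/104, H(X|Y=0) = 1.9727
  p(Y=1) = 23/104, H(X|Y=1) = 1.8788
  p(Y=2) = 1/4, H(X|Y=2) = 1.8703
  p(Y=3) = 9/52, H(X|Y=3) = 1.7527
H(X|Y) = 0.3558×1.9727 + 0.2212×1.8788 + 0.2500×1.8703 + 0.1731×1.7527 = 1.8883 bits


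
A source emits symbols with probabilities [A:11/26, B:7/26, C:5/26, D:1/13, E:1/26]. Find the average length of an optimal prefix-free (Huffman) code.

Huffman tree construction:
Combine smallest probabilities repeatedly
Resulting codes:
  A: 0 (length 1)
  B: 10 (length 2)
  C: 111 (length 3)
  D: 1101 (length 4)
  E: 1100 (length 4)
Average length = Σ p(s) × length(s) = 2.0000 bits


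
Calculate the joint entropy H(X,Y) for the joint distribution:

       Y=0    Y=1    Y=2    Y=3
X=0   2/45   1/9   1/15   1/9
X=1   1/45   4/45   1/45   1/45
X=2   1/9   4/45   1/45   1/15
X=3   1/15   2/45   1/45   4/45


H(X,Y) = -Σ p(x,y) log₂ p(x,y)
  p(0,0)=2/45: -0.0444 × log₂(0.0444) = 0.1996
  p(0,1)=1/9: -0.1111 × log₂(0.1111) = 0.3522
  p(0,2)=1/15: -0.0667 × log₂(0.0667) = 0.2605
  p(0,3)=1/9: -0.1111 × log₂(0.1111) = 0.3522
  p(1,0)=1/45: -0.0222 × log₂(0.0222) = 0.1220
  p(1,1)=4/45: -0.0889 × log₂(0.0889) = 0.3104
  p(1,2)=1/45: -0.0222 × log₂(0.0222) = 0.1220
  p(1,3)=1/45: -0.0222 × log₂(0.0222) = 0.1220
  p(2,0)=1/9: -0.1111 × log₂(0.1111) = 0.3522
  p(2,1)=4/45: -0.0889 × log₂(0.0889) = 0.3104
  p(2,2)=1/45: -0.0222 × log₂(0.0222) = 0.1220
  p(2,3)=1/15: -0.0667 × log₂(0.0667) = 0.2605
  p(3,0)=1/15: -0.0667 × log₂(0.0667) = 0.2605
  p(3,1)=2/45: -0.0444 × log₂(0.0444) = 0.1996
  p(3,2)=1/45: -0.0222 × log₂(0.0222) = 0.1220
  p(3,3)=4/45: -0.0889 × log₂(0.0889) = 0.3104
H(X,Y) = 3.7787 bits


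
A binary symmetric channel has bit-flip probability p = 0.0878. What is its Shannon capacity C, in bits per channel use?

For BSC with error probability p:
C = 1 - H(p) where H(p) is binary entropy
H(0.0878) = -0.0878 × log₂(0.0878) - 0.9122 × log₂(0.9122)
H(p) = 0.4291
C = 1 - 0.4291 = 0.5709 bits/use


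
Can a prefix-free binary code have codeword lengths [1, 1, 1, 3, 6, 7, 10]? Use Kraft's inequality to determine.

Kraft inequality: Σ 2^(-l_i) ≤ 1 for prefix-free code
Calculating: 2^(-1) + 2^(-1) + 2^(-1) + 2^(-3) + 2^(-6) + 2^(-7) + 2^(-10)
= 0.5 + 0.5 + 0.5 + 0.125 + 0.015625 + 0.0078125 + 0.0009765625
= 1.6494
Since 1.6494 > 1, prefix-free code does not exist


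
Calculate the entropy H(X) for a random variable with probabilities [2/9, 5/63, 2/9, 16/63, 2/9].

H(X) = -Σ p(x) log₂ p(x)
  -2/9 × log₂(2/9) = 0.4822
  -5/63 × log₂(5/63) = 0.2901
  -2/9 × log₂(2/9) = 0.4822
  -16/63 × log₂(16/63) = 0.5022
  -2/9 × log₂(2/9) = 0.4822
H(X) = 2.2389 bits


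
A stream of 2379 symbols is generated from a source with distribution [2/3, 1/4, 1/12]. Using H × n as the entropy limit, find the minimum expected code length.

Entropy H = 1.1887 bits/symbol
Minimum bits = H × n = 1.1887 × 2379
= 2827.97 bits


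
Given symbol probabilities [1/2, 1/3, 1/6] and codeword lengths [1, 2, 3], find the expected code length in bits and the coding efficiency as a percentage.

Average length L = Σ p_i × l_i = 1.6667 bits
Entropy H = 1.4591 bits
Efficiency η = H/L × 100% = 87.55%


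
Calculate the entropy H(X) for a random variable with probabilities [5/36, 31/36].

H(X) = -Σ p(x) log₂ p(x)
  -5/36 × log₂(5/36) = 0.3956
  -31/36 × log₂(31/36) = 0.1858
H(X) = 0.5813 bits


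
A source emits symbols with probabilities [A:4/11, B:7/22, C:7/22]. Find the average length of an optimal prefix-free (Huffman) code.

Huffman tree construction:
Combine smallest probabilities repeatedly
Resulting codes:
  A: 0 (length 1)
  B: 10 (length 2)
  C: 11 (length 2)
Average length = Σ p(s) × length(s) = 1.6364 bits


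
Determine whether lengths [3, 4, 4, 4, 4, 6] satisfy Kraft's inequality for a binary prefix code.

Kraft inequality: Σ 2^(-l_i) ≤ 1 for prefix-free code
Calculating: 2^(-3) + 2^(-4) + 2^(-4) + 2^(-4) + 2^(-4) + 2^(-6)
= 0.125 + 0.0625 + 0.0625 + 0.0625 + 0.0625 + 0.015625
= 0.3906
Since 0.3906 ≤ 1, prefix-free code exists


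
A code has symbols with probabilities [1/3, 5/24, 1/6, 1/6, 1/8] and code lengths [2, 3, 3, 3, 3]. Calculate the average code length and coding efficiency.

Average length L = Σ p_i × l_i = 2.6667 bits
Entropy H = 2.2364 bits
Efficiency η = H/L × 100% = 83.87%


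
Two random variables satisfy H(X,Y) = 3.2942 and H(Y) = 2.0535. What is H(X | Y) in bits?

Chain rule: H(X,Y) = H(X|Y) + H(Y)
H(X|Y) = H(X,Y) - H(Y) = 3.2942 - 2.0535 = 1.2407 bits


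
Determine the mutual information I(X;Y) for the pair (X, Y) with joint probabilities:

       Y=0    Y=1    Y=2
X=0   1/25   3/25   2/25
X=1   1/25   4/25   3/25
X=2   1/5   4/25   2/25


H(X) = 1.5413, H(Y) = 1.5496, H(X,Y) = 2.9991
I(X;Y) = H(X) + H(Y) - H(X,Y) = 0.0918 bits


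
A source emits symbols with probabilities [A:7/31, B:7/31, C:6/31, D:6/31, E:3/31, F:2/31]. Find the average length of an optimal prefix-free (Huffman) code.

Huffman tree construction:
Combine smallest probabilities repeatedly
Resulting codes:
  A: 01 (length 2)
  B: 10 (length 2)
  C: 111 (length 3)
  D: 00 (length 2)
  E: 1101 (length 4)
  F: 1100 (length 4)
Average length = Σ p(s) × length(s) = 2.5161 bits


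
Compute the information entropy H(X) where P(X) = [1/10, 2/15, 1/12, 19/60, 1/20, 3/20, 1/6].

H(X) = -Σ p(x) log₂ p(x)
  -1/10 × log₂(1/10) = 0.3322
  -2/15 × log₂(2/15) = 0.3876
  -1/12 × log₂(1/12) = 0.2987
  -19/60 × log₂(19/60) = 0.5253
  -1/20 × log₂(1/20) = 0.2161
  -3/20 × log₂(3/20) = 0.4105
  -1/6 × log₂(1/6) = 0.4308
H(X) = 2.6013 bits


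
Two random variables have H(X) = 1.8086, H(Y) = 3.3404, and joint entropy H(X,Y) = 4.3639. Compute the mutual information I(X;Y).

I(X;Y) = H(X) + H(Y) - H(X,Y)
I(X;Y) = 1.8086 + 3.3404 - 4.3639 = 0.7851 bits


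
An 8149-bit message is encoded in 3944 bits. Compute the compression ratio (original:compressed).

Compression ratio = Original / Compressed
= 8149 / 3944 = 2.07:1


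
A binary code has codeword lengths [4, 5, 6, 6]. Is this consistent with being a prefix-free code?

Kraft inequality: Σ 2^(-l_i) ≤ 1 for prefix-free code
Calculating: 2^(-4) + 2^(-5) + 2^(-6) + 2^(-6)
= 0.0625 + 0.03125 + 0.015625 + 0.015625
= 0.1250
Since 0.1250 ≤ 1, prefix-free code exists


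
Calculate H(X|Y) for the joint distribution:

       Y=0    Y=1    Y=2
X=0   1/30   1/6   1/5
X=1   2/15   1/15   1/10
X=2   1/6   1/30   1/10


H(X|Y) = Σ_y p(y) H(X|Y=y)
  p(Y=0) = 1/3, H(X|Y=0) = 1.3610
  p(Y=1) = 4/15, H(X|Y=1) = 1.2988
  p(Y=2) = 2/5, H(X|Y=2) = 1.5000
H(X|Y) = 0.3333×1.3610 + 0.2667×1.2988 + 0.4000×1.5000 = 1.4000 bits


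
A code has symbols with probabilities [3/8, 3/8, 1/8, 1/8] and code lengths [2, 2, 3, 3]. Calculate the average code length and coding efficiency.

Average length L = Σ p_i × l_i = 2.2500 bits
Entropy H = 1.8113 bits
Efficiency η = H/L × 100% = 80.50%


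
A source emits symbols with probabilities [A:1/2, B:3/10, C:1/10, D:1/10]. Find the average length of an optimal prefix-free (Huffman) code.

Huffman tree construction:
Combine smallest probabilities repeatedly
Resulting codes:
  A: 0 (length 1)
  B: 11 (length 2)
  C: 100 (length 3)
  D: 101 (length 3)
Average length = Σ p(s) × length(s) = 1.7000 bits


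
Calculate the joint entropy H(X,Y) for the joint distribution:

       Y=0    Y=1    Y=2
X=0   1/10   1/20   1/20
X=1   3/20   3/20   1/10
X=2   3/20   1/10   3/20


H(X,Y) = -Σ p(x,y) log₂ p(x,y)
  p(0,0)=1/10: -0.1000 × log₂(0.1000) = 0.3322
  p(0,1)=1/20: -0.0500 × log₂(0.0500) = 0.2161
  p(0,2)=1/20: -0.0500 × log₂(0.0500) = 0.2161
  p(1,0)=3/20: -0.1500 × log₂(0.1500) = 0.4105
  p(1,1)=3/20: -0.1500 × log₂(0.1500) = 0.4105
  p(1,2)=1/10: -0.1000 × log₂(0.1000) = 0.3322
  p(2,0)=3/20: -0.1500 × log₂(0.1500) = 0.4105
  p(2,1)=1/10: -0.1000 × log₂(0.1000) = 0.3322
  p(2,2)=3/20: -0.1500 × log₂(0.1500) = 0.4105
H(X,Y) = 3.0710 bits


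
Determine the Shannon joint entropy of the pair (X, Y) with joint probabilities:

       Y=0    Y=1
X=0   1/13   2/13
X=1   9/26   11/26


H(X,Y) = -Σ p(x,y) log₂ p(x,y)
  p(0,0)=1/13: -0.0769 × log₂(0.0769) = 0.2846
  p(0,1)=2/13: -0.1538 × log₂(0.1538) = 0.4155
  p(1,0)=9/26: -0.3462 × log₂(0.3462) = 0.5298
  p(1,1)=11/26: -0.4231 × log₂(0.4231) = 0.5250
H(X,Y) = 1.7549 bits


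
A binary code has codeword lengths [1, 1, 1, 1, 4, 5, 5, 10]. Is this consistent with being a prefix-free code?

Kraft inequality: Σ 2^(-l_i) ≤ 1 for prefix-free code
Calculating: 2^(-1) + 2^(-1) + 2^(-1) + 2^(-1) + 2^(-4) + 2^(-5) + 2^(-5) + 2^(-10)
= 0.5 + 0.5 + 0.5 + 0.5 + 0.0625 + 0.03125 + 0.03125 + 0.0009765625
= 2.1260
Since 2.1260 > 1, prefix-free code does not exist


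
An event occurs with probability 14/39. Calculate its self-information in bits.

Information content I(x) = -log₂(p(x))
I = -log₂(14/39) = -log₂(0.3590)
I = 1.4780 bits


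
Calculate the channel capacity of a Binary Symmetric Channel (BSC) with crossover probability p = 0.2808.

For BSC with error probability p:
C = 1 - H(p) where H(p) is binary entropy
H(0.2808) = -0.2808 × log₂(0.2808) - 0.7192 × log₂(0.7192)
H(p) = 0.8565
C = 1 - 0.8565 = 0.1435 bits/use


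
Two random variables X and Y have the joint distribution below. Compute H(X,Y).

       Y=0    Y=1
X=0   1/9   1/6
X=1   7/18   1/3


H(X,Y) = -Σ p(x,y) log₂ p(x,y)
  p(0,0)=1/9: -0.1111 × log₂(0.1111) = 0.3522
  p(0,1)=1/6: -0.1667 × log₂(0.1667) = 0.4308
  p(1,0)=7/18: -0.3889 × log₂(0.3889) = 0.5299
  p(1,1)=1/3: -0.3333 × log₂(0.3333) = 0.5283
H(X,Y) = 1.8413 bits


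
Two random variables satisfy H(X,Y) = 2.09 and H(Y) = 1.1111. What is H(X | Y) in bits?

Chain rule: H(X,Y) = H(X|Y) + H(Y)
H(X|Y) = H(X,Y) - H(Y) = 2.09 - 1.1111 = 0.9789 bits


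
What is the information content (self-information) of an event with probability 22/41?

Information content I(x) = -log₂(p(x))
I = -log₂(22/41) = -log₂(0.5366)
I = 0.8981 bits


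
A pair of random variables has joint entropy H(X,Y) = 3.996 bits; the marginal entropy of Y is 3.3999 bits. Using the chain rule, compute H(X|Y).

Chain rule: H(X,Y) = H(X|Y) + H(Y)
H(X|Y) = H(X,Y) - H(Y) = 3.996 - 3.3999 = 0.5961 bits


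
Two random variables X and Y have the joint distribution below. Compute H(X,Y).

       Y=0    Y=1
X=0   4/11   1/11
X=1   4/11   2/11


H(X,Y) = -Σ p(x,y) log₂ p(x,y)
  p(0,0)=4/11: -0.3636 × log₂(0.3636) = 0.5307
  p(0,1)=1/11: -0.0909 × log₂(0.0909) = 0.3145
  p(1,0)=4/11: -0.3636 × log₂(0.3636) = 0.5307
  p(1,1)=2/11: -0.1818 × log₂(0.1818) = 0.4472
H(X,Y) = 1.8231 bits


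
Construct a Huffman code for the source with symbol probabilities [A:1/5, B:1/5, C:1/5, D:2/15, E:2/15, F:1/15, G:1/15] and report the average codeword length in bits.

Huffman tree construction:
Combine smallest probabilities repeatedly
Resulting codes:
  A: 111 (length 3)
  B: 00 (length 2)
  C: 01 (length 2)
  D: 100 (length 3)
  E: 101 (length 3)
  F: 1100 (length 4)
  G: 1101 (length 4)
Average length = Σ p(s) × length(s) = 2.7333 bits


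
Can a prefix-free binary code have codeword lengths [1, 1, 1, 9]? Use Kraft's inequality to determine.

Kraft inequality: Σ 2^(-l_i) ≤ 1 for prefix-free code
Calculating: 2^(-1) + 2^(-1) + 2^(-1) + 2^(-9)
= 0.5 + 0.5 + 0.5 + 0.001953125
= 1.5020
Since 1.5020 > 1, prefix-free code does not exist


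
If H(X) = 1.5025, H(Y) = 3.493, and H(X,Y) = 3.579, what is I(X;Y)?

I(X;Y) = H(X) + H(Y) - H(X,Y)
I(X;Y) = 1.5025 + 3.493 - 3.579 = 1.4165 bits


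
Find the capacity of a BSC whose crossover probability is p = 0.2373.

For BSC with error probability p:
C = 1 - H(p) where H(p) is binary entropy
H(0.2373) = -0.2373 × log₂(0.2373) - 0.7627 × log₂(0.7627)
H(p) = 0.7905
C = 1 - 0.7905 = 0.2095 bits/use


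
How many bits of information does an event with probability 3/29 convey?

Information content I(x) = -log₂(p(x))
I = -log₂(3/29) = -log₂(0.1034)
I = 3.2730 bits


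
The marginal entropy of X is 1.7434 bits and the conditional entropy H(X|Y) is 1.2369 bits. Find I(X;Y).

I(X;Y) = H(X) - H(X|Y)
I(X;Y) = 1.7434 - 1.2369 = 0.5065 bits


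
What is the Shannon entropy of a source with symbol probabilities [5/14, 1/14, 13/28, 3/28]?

H(X) = -Σ p(x) log₂ p(x)
  -5/14 × log₂(5/14) = 0.5305
  -1/14 × log₂(1/14) = 0.2720
  -13/28 × log₂(13/28) = 0.5139
  -3/28 × log₂(3/28) = 0.3453
H(X) = 1.6616 bits


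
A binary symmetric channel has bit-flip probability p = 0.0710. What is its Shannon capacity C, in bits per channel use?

For BSC with error probability p:
C = 1 - H(p) where H(p) is binary entropy
H(0.0710) = -0.0710 × log₂(0.0710) - 0.9290 × log₂(0.9290)
H(p) = 0.3696
C = 1 - 0.3696 = 0.6304 bits/use


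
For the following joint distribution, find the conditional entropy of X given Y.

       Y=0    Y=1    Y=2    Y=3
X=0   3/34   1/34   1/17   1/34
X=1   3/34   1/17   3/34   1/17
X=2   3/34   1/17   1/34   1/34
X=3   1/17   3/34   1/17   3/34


H(X|Y) = Σ_y p(y) H(X|Y=y)
  p(Y=0) = 11/34, H(X|Y=0) = 1.9808
  p(Y=1) = 4/17, H(X|Y=1) = 1.9056
  p(Y=2) = 4/17, H(X|Y=2) = 1.9056
  p(Y=3) = 7/34, H(X|Y=3) = 1.8424
H(X|Y) = 0.3235×1.9808 + 0.2353×1.9056 + 0.2353×1.9056 + 0.2059×1.8424 = 1.9169 bits


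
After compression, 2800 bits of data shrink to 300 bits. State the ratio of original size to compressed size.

Compression ratio = Original / Compressed
= 2800 / 300 = 9.33:1


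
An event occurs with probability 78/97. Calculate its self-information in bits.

Information content I(x) = -log₂(p(x))
I = -log₂(78/97) = -log₂(0.8041)
I = 0.3145 bits


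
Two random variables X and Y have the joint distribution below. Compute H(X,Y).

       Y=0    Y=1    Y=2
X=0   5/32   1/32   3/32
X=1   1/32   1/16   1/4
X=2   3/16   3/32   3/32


H(X,Y) = -Σ p(x,y) log₂ p(x,y)
  p(0,0)=5/32: -0.1562 × log₂(0.1562) = 0.4184
  p(0,1)=1/32: -0.0312 × log₂(0.0312) = 0.1562
  p(0,2)=3/32: -0.0938 × log₂(0.0938) = 0.3202
  p(1,0)=1/32: -0.0312 × log₂(0.0312) = 0.1562
  p(1,1)=1/16: -0.0625 × log₂(0.0625) = 0.2500
  p(1,2)=1/4: -0.2500 × log₂(0.2500) = 0.5000
  p(2,0)=3/16: -0.1875 × log₂(0.1875) = 0.4528
  p(2,1)=3/32: -0.0938 × log₂(0.0938) = 0.3202
  p(2,2)=3/32: -0.0938 × log₂(0.0938) = 0.3202
H(X,Y) = 2.8942 bits


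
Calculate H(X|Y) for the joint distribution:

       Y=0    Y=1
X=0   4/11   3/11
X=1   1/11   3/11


H(X|Y) = Σ_y p(y) H(X|Y=y)
  p(Y=0) = 5/11, H(X|Y=0) = 0.7219
  p(Y=1) = 6/11, H(X|Y=1) = 1.0000
H(X|Y) = 0.4545×0.7219 + 0.5455×1.0000 = 0.8736 bits


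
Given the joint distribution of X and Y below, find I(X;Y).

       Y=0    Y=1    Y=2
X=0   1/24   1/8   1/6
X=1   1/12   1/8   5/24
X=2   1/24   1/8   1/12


H(X) = 1.5546, H(Y) = 1.4773, H(X,Y) = 3.0069
I(X;Y) = H(X) + H(Y) - H(X,Y) = 0.0251 bits


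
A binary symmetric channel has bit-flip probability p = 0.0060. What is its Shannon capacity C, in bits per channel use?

For BSC with error probability p:
C = 1 - H(p) where H(p) is binary entropy
H(0.0060) = -0.0060 × log₂(0.0060) - 0.9940 × log₂(0.9940)
H(p) = 0.0529
C = 1 - 0.0529 = 0.9471 bits/use


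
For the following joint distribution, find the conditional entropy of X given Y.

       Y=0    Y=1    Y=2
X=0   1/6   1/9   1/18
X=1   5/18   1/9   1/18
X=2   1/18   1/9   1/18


H(X|Y) = Σ_y p(y) H(X|Y=y)
  p(Y=0) = 1/2, H(X|Y=0) = 1.3516
  p(Y=1) = 1/3, H(X|Y=1) = 1.5850
  p(Y=2) = 1/6, H(X|Y=2) = 1.5850
H(X|Y) = 0.5000×1.3516 + 0.3333×1.5850 + 0.1667×1.5850 = 1.4683 bits


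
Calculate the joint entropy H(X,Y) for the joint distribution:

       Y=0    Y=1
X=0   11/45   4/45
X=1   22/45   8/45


H(X,Y) = -Σ p(x,y) log₂ p(x,y)
  p(0,0)=11/45: -0.2444 × log₂(0.2444) = 0.4968
  p(0,1)=4/45: -0.0889 × log₂(0.0889) = 0.3104
  p(1,0)=22/45: -0.4889 × log₂(0.4889) = 0.5047
  p(1,1)=8/45: -0.1778 × log₂(0.1778) = 0.4430
H(X,Y) = 1.7549 bits


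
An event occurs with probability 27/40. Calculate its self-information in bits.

Information content I(x) = -log₂(p(x))
I = -log₂(27/40) = -log₂(0.6750)
I = 0.5670 bits


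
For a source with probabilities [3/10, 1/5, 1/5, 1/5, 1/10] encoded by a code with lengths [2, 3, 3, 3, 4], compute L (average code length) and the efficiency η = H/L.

Average length L = Σ p_i × l_i = 2.8000 bits
Entropy H = 2.2464 bits
Efficiency η = H/L × 100% = 80.23%


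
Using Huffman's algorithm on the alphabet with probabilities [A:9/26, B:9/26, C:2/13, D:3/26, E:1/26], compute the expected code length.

Huffman tree construction:
Combine smallest probabilities repeatedly
Resulting codes:
  A: 11 (length 2)
  B: 0 (length 1)
  C: 100 (length 3)
  D: 1011 (length 4)
  E: 1010 (length 4)
Average length = Σ p(s) × length(s) = 2.1154 bits


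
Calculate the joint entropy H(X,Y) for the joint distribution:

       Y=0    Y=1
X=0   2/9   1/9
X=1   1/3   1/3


H(X,Y) = -Σ p(x,y) log₂ p(x,y)
  p(0,0)=2/9: -0.2222 × log₂(0.2222) = 0.4822
  p(0,1)=1/9: -0.1111 × log₂(0.1111) = 0.3522
  p(1,0)=1/3: -0.3333 × log₂(0.3333) = 0.5283
  p(1,1)=1/3: -0.3333 × log₂(0.3333) = 0.5283
H(X,Y) = 1.8911 bits


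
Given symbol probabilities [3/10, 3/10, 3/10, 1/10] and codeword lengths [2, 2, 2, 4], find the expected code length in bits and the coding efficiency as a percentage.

Average length L = Σ p_i × l_i = 2.2000 bits
Entropy H = 1.8955 bits
Efficiency η = H/L × 100% = 86.16%


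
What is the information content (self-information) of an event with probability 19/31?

Information content I(x) = -log₂(p(x))
I = -log₂(19/31) = -log₂(0.6129)
I = 0.7063 bits


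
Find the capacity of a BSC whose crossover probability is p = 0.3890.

For BSC with error probability p:
C = 1 - H(p) where H(p) is binary entropy
H(0.3890) = -0.3890 × log₂(0.3890) - 0.6110 × log₂(0.6110)
H(p) = 0.9642
C = 1 - 0.9642 = 0.0358 bits/use


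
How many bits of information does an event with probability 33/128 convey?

Information content I(x) = -log₂(p(x))
I = -log₂(33/128) = -log₂(0.2578)
I = 1.9556 bits


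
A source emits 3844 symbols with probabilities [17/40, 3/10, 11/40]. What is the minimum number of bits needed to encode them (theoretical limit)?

Entropy H = 1.5579 bits/symbol
Minimum bits = H × n = 1.5579 × 3844
= 5988.66 bits


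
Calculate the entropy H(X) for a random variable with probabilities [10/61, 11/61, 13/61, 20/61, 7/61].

H(X) = -Σ p(x) log₂ p(x)
  -10/61 × log₂(10/61) = 0.4277
  -11/61 × log₂(11/61) = 0.4456
  -13/61 × log₂(13/61) = 0.4753
  -20/61 × log₂(20/61) = 0.5275
  -7/61 × log₂(7/61) = 0.3584
H(X) = 2.2345 bits


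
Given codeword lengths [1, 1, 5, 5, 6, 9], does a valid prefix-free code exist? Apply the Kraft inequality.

Kraft inequality: Σ 2^(-l_i) ≤ 1 for prefix-free code
Calculating: 2^(-1) + 2^(-1) + 2^(-5) + 2^(-5) + 2^(-6) + 2^(-9)
= 0.5 + 0.5 + 0.03125 + 0.03125 + 0.015625 + 0.001953125
= 1.0801
Since 1.0801 > 1, prefix-free code does not exist
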